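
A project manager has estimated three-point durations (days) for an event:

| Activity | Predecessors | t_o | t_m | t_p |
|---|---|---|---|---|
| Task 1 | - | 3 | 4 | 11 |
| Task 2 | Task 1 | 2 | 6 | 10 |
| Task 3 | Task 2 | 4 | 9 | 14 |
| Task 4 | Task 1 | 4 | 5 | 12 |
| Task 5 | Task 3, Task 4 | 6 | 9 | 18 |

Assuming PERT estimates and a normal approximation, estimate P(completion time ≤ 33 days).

te_Task 1 = (3 + 4·4 + 11)/6 = 30/6 = 5; σ²_Task 1 = ((11−3)/6)² = 1.778
te_Task 2 = (2 + 4·6 + 10)/6 = 36/6 = 6; σ²_Task 2 = ((10−2)/6)² = 1.778
te_Task 3 = (4 + 4·9 + 14)/6 = 54/6 = 9; σ²_Task 3 = ((14−4)/6)² = 2.778
te_Task 4 = (4 + 4·5 + 12)/6 = 36/6 = 6; σ²_Task 4 = ((12−4)/6)² = 1.778
te_Task 5 = (6 + 4·9 + 18)/6 = 60/6 = 10; σ²_Task 5 = ((18−6)/6)² = 4.000

Forward pass:
ES_Task 1 = 0; EF_Task 1 = 5
ES_Task 2 = 5; EF_Task 2 = 5+6 = 11
ES_Task 3 = 11; EF_Task 3 = 11+9 = 20
ES_Task 4 = 5; EF_Task 4 = 5+6 = 11
ES_Task 5 = max(EF_Task 3=20, EF_Task 4=11) = 20; EF_Task 5 = 20+10 = 30
Expected project duration μ = 30 days. Critical path: Task 1 → Task 2 → Task 3 → Task 5.

Variance along critical path = 1.778 + 1.778 + 2.778 + 4.000 = 10.333; σ = √10.333 = 3.215 days.
Z = (33 − 30) / 3.215 = 0.933
P(T ≤ 33) = Φ(0.933) ≈ 0.825

0.825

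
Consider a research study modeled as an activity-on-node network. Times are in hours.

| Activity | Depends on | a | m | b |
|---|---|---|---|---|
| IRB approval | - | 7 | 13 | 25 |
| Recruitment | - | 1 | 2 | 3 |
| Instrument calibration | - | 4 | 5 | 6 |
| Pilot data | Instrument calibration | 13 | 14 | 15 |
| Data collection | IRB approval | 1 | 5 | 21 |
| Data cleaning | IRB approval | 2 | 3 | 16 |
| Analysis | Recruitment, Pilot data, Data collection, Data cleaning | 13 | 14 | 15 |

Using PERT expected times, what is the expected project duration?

35 hours

te_IRB approval = (7 + 4·13 + 25)/6 = 84/6 = 14
te_Recruitment = (1 + 4·2 + 3)/6 = 12/6 = 2
te_Instrument calibration = (4 + 4·5 + 6)/6 = 30/6 = 5
te_Pilot data = (13 + 4·14 + 15)/6 = 84/6 = 14
te_Data collection = (1 + 4·5 + 21)/6 = 42/6 = 7
te_Data cleaning = (2 + 4·3 + 16)/6 = 30/6 = 5
te_Analysis = (13 + 4·14 + 15)/6 = 84/6 = 14

Forward pass:
ES_IRB approval = 0; EF_IRB approval = 14
ES_Recruitment = 0; EF_Recruitment = 2
ES_Instrument calibration = 0; EF_Instrument calibration = 5
ES_Pilot data = 5; EF_Pilot data = 5+14 = 19
ES_Data collection = 14; EF_Data collection = 14+7 = 21
ES_Data cleaning = 14; EF_Data cleaning = 14+5 = 19
ES_Analysis = max(EF_Recruitment=2, EF_Pilot data=19, EF_Data collection=21, EF_Data cleaning=19) = 21; EF_Analysis = 21+14 = 35
Expected project duration μ = 35 hours. Critical path: IRB approval → Data collection → Analysis.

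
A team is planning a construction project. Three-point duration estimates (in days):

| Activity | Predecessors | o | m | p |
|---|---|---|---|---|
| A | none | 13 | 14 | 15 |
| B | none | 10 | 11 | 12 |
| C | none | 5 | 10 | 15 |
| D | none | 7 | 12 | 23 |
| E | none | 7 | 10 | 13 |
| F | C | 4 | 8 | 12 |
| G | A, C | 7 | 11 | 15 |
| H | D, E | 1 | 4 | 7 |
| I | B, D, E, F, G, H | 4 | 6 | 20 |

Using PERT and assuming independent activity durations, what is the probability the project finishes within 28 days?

0.048

te_A = (13 + 4·14 + 15)/6 = 84/6 = 14; σ²_A = ((15−13)/6)² = 0.111
te_B = (10 + 4·11 + 12)/6 = 66/6 = 11; σ²_B = ((12−10)/6)² = 0.111
te_C = (5 + 4·10 + 15)/6 = 60/6 = 10; σ²_C = ((15−5)/6)² = 2.778
te_D = (7 + 4·12 + 23)/6 = 78/6 = 13; σ²_D = ((23−7)/6)² = 7.111
te_E = (7 + 4·10 + 13)/6 = 60/6 = 10; σ²_E = ((13−7)/6)² = 1.000
te_F = (4 + 4·8 + 12)/6 = 48/6 = 8; σ²_F = ((12−4)/6)² = 1.778
te_G = (7 + 4·11 + 15)/6 = 66/6 = 11; σ²_G = ((15−7)/6)² = 1.778
te_H = (1 + 4·4 + 7)/6 = 24/6 = 4; σ²_H = ((7−1)/6)² = 1.000
te_I = (4 + 4·6 + 20)/6 = 48/6 = 8; σ²_I = ((20−4)/6)² = 7.111

Forward pass:
ES_A = 0; EF_A = 14
ES_B = 0; EF_B = 11
ES_C = 0; EF_C = 10
ES_D = 0; EF_D = 13
ES_E = 0; EF_E = 10
ES_F = 10; EF_F = 10+8 = 18
ES_G = max(EF_A=14, EF_C=10) = 14; EF_G = 14+11 = 25
ES_H = max(EF_D=13, EF_E=10) = 13; EF_H = 13+4 = 17
ES_I = max(EF_B=11, EF_D=13, EF_E=10, EF_F=18, EF_G=25, EF_H=17) = 25; EF_I = 25+8 = 33
Expected project duration μ = 33 days. Critical path: A → G → I.

Variance along critical path = 0.111 + 1.778 + 7.111 = 9.000; σ = √9.000 = 3.000 days.
Z = (28 − 33) / 3.000 = -1.667
P(T ≤ 28) = Φ(-1.667) ≈ 0.048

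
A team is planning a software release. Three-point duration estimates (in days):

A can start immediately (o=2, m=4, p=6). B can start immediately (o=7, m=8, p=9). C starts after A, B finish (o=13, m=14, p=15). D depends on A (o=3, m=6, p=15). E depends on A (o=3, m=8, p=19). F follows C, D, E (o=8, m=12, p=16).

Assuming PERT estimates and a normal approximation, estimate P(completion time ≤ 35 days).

0.760

te_A = (2 + 4·4 + 6)/6 = 24/6 = 4; σ²_A = ((6−2)/6)² = 0.444
te_B = (7 + 4·8 + 9)/6 = 48/6 = 8; σ²_B = ((9−7)/6)² = 0.111
te_C = (13 + 4·14 + 15)/6 = 84/6 = 14; σ²_C = ((15−13)/6)² = 0.111
te_D = (3 + 4·6 + 15)/6 = 42/6 = 7; σ²_D = ((15−3)/6)² = 4.000
te_E = (3 + 4·8 + 19)/6 = 54/6 = 9; σ²_E = ((19−3)/6)² = 7.111
te_F = (8 + 4·12 + 16)/6 = 72/6 = 12; σ²_F = ((16−8)/6)² = 1.778

Forward pass:
ES_A = 0; EF_A = 4
ES_B = 0; EF_B = 8
ES_C = max(EF_A=4, EF_B=8) = 8; EF_C = 8+14 = 22
ES_D = 4; EF_D = 4+7 = 11
ES_E = 4; EF_E = 4+9 = 13
ES_F = max(EF_C=22, EF_D=11, EF_E=13) = 22; EF_F = 22+12 = 34
Expected project duration μ = 34 days. Critical path: B → C → F.

Variance along critical path = 0.111 + 0.111 + 1.778 = 2.000; σ = √2.000 = 1.414 days.
Z = (35 − 34) / 1.414 = 0.707
P(T ≤ 35) = Φ(0.707) ≈ 0.760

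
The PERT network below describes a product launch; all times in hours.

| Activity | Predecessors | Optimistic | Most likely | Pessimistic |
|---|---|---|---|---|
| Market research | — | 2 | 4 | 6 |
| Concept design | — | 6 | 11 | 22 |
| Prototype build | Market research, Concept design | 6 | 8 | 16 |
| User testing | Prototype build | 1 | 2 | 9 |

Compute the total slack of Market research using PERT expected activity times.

8 hours

te_Market research = (2 + 4·4 + 6)/6 = 24/6 = 4
te_Concept design = (6 + 4·11 + 22)/6 = 72/6 = 12
te_Prototype build = (6 + 4·8 + 16)/6 = 54/6 = 9
te_User testing = (1 + 4·2 + 9)/6 = 18/6 = 3

Forward pass:
ES_Market research = 0; EF_Market research = 4
ES_Concept design = 0; EF_Concept design = 12
ES_Prototype build = max(EF_Market research=4, EF_Concept design=12) = 12; EF_Prototype build = 12+9 = 21
ES_User testing = 21; EF_User testing = 21+3 = 24
Expected project duration μ = 24 hours. Critical path: Concept design → Prototype build → User testing.

Backward pass:
LF_User testing = 24; LS_User testing = 24−3 = 21
LF_Prototype build = LS_User testing = 21; LS_Prototype build = 21−9 = 12
LF_Concept design = LS_Prototype build = 12; LS_Concept design = 12−12 = 0
LF_Market research = LS_Prototype build = 12; LS_Market research = 12−4 = 8
Slack_Market research = LS_Market research − ES_Market research = 8 − 0 = 8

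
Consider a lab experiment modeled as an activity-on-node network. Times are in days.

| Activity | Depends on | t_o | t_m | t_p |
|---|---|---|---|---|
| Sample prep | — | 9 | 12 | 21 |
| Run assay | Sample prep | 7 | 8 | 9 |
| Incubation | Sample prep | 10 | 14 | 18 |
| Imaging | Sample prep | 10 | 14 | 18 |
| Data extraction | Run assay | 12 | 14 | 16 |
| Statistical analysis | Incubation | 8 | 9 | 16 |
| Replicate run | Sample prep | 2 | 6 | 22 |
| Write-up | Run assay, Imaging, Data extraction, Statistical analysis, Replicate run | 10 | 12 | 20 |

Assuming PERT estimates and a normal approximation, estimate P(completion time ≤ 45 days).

0.060

te_Sample prep = (9 + 4·12 + 21)/6 = 78/6 = 13; σ²_Sample prep = ((21−9)/6)² = 4.000
te_Run assay = (7 + 4·8 + 9)/6 = 48/6 = 8; σ²_Run assay = ((9−7)/6)² = 0.111
te_Incubation = (10 + 4·14 + 18)/6 = 84/6 = 14; σ²_Incubation = ((18−10)/6)² = 1.778
te_Imaging = (10 + 4·14 + 18)/6 = 84/6 = 14; σ²_Imaging = ((18−10)/6)² = 1.778
te_Data extraction = (12 + 4·14 + 16)/6 = 84/6 = 14; σ²_Data extraction = ((16−12)/6)² = 0.444
te_Statistical analysis = (8 + 4·9 + 16)/6 = 60/6 = 10; σ²_Statistical analysis = ((16−8)/6)² = 1.778
te_Replicate run = (2 + 4·6 + 22)/6 = 48/6 = 8; σ²_Replicate run = ((22−2)/6)² = 11.111
te_Write-up = (10 + 4·12 + 20)/6 = 78/6 = 13; σ²_Write-up = ((20−10)/6)² = 2.778

Forward pass:
ES_Sample prep = 0; EF_Sample prep = 13
ES_Run assay = 13; EF_Run assay = 13+8 = 21
ES_Incubation = 13; EF_Incubation = 13+14 = 27
ES_Imaging = 13; EF_Imaging = 13+14 = 27
ES_Data extraction = 21; EF_Data extraction = 21+14 = 35
ES_Statistical analysis = 27; EF_Statistical analysis = 27+10 = 37
ES_Replicate run = 13; EF_Replicate run = 13+8 = 21
ES_Write-up = max(EF_Run assay=21, EF_Imaging=27, EF_Data extraction=35, EF_Statistical analysis=37, EF_Replicate run=21) = 37; EF_Write-up = 37+13 = 50
Expected project duration μ = 50 days. Critical path: Sample prep → Incubation → Statistical analysis → Write-up.

Variance along critical path = 4.000 + 1.778 + 1.778 + 2.778 = 10.333; σ = √10.333 = 3.215 days.
Z = (45 − 50) / 3.215 = -1.555
P(T ≤ 45) = Φ(-1.555) ≈ 0.060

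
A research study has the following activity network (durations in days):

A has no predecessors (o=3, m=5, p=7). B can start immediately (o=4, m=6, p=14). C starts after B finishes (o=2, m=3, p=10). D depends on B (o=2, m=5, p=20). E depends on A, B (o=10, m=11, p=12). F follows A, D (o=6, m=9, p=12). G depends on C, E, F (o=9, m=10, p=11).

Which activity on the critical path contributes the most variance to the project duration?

D

te_A = (3 + 4·5 + 7)/6 = 30/6 = 5; σ²_A = ((7−3)/6)² = 0.444
te_B = (4 + 4·6 + 14)/6 = 42/6 = 7; σ²_B = ((14−4)/6)² = 2.778
te_C = (2 + 4·3 + 10)/6 = 24/6 = 4; σ²_C = ((10−2)/6)² = 1.778
te_D = (2 + 4·5 + 20)/6 = 42/6 = 7; σ²_D = ((20−2)/6)² = 9.000
te_E = (10 + 4·11 + 12)/6 = 66/6 = 11; σ²_E = ((12−10)/6)² = 0.111
te_F = (6 + 4·9 + 12)/6 = 54/6 = 9; σ²_F = ((12−6)/6)² = 1.000
te_G = (9 + 4·10 + 11)/6 = 60/6 = 10; σ²_G = ((11−9)/6)² = 0.111

Forward pass:
ES_A = 0; EF_A = 5
ES_B = 0; EF_B = 7
ES_C = 7; EF_C = 7+4 = 11
ES_D = 7; EF_D = 7+7 = 14
ES_E = max(EF_A=5, EF_B=7) = 7; EF_E = 7+11 = 18
ES_F = max(EF_A=5, EF_D=14) = 14; EF_F = 14+9 = 23
ES_G = max(EF_C=11, EF_E=18, EF_F=23) = 23; EF_G = 23+10 = 33
Expected project duration μ = 33 days. Critical path: B → D → F → G.

Variances on critical path: σ²_B=2.778, σ²_D=9.000, σ²_F=1.000, σ²_G=0.111.
Largest is σ²_D = 9.000.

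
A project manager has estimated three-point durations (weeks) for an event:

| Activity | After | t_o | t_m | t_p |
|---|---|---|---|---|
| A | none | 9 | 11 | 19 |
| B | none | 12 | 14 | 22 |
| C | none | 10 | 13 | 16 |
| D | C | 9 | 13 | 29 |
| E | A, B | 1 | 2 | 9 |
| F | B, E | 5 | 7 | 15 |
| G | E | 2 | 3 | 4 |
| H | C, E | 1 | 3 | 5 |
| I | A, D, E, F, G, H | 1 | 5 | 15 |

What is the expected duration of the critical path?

34 weeks

te_A = (9 + 4·11 + 19)/6 = 72/6 = 12
te_B = (12 + 4·14 + 22)/6 = 90/6 = 15
te_C = (10 + 4·13 + 16)/6 = 78/6 = 13
te_D = (9 + 4·13 + 29)/6 = 90/6 = 15
te_E = (1 + 4·2 + 9)/6 = 18/6 = 3
te_F = (5 + 4·7 + 15)/6 = 48/6 = 8
te_G = (2 + 4·3 + 4)/6 = 18/6 = 3
te_H = (1 + 4·3 + 5)/6 = 18/6 = 3
te_I = (1 + 4·5 + 15)/6 = 36/6 = 6

Forward pass:
ES_A = 0; EF_A = 12
ES_B = 0; EF_B = 15
ES_C = 0; EF_C = 13
ES_D = 13; EF_D = 13+15 = 28
ES_E = max(EF_A=12, EF_B=15) = 15; EF_E = 15+3 = 18
ES_F = max(EF_B=15, EF_E=18) = 18; EF_F = 18+8 = 26
ES_G = 18; EF_G = 18+3 = 21
ES_H = max(EF_C=13, EF_E=18) = 18; EF_H = 18+3 = 21
ES_I = max(EF_A=12, EF_D=28, EF_E=18, EF_F=26, EF_G=21, EF_H=21) = 28; EF_I = 28+6 = 34
Expected project duration μ = 34 weeks. Critical path: C → D → I.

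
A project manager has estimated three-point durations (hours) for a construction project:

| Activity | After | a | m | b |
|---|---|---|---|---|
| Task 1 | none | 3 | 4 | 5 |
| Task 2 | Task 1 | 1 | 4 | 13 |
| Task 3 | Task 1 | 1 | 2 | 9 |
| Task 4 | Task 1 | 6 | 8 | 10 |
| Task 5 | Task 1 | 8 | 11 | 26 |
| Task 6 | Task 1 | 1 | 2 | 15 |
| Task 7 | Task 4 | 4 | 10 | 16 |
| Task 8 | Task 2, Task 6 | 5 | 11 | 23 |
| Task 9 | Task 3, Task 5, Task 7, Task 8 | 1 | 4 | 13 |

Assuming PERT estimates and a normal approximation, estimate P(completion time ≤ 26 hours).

0.366

te_Task 1 = (3 + 4·4 + 5)/6 = 24/6 = 4; σ²_Task 1 = ((5−3)/6)² = 0.111
te_Task 2 = (1 + 4·4 + 13)/6 = 30/6 = 5; σ²_Task 2 = ((13−1)/6)² = 4.000
te_Task 3 = (1 + 4·2 + 9)/6 = 18/6 = 3; σ²_Task 3 = ((9−1)/6)² = 1.778
te_Task 4 = (6 + 4·8 + 10)/6 = 48/6 = 8; σ²_Task 4 = ((10−6)/6)² = 0.444
te_Task 5 = (8 + 4·11 + 26)/6 = 78/6 = 13; σ²_Task 5 = ((26−8)/6)² = 9.000
te_Task 6 = (1 + 4·2 + 15)/6 = 24/6 = 4; σ²_Task 6 = ((15−1)/6)² = 5.444
te_Task 7 = (4 + 4·10 + 16)/6 = 60/6 = 10; σ²_Task 7 = ((16−4)/6)² = 4.000
te_Task 8 = (5 + 4·11 + 23)/6 = 72/6 = 12; σ²_Task 8 = ((23−5)/6)² = 9.000
te_Task 9 = (1 + 4·4 + 13)/6 = 30/6 = 5; σ²_Task 9 = ((13−1)/6)² = 4.000

Forward pass:
ES_Task 1 = 0; EF_Task 1 = 4
ES_Task 2 = 4; EF_Task 2 = 4+5 = 9
ES_Task 3 = 4; EF_Task 3 = 4+3 = 7
ES_Task 4 = 4; EF_Task 4 = 4+8 = 12
ES_Task 5 = 4; EF_Task 5 = 4+13 = 17
ES_Task 6 = 4; EF_Task 6 = 4+4 = 8
ES_Task 7 = 12; EF_Task 7 = 12+10 = 22
ES_Task 8 = max(EF_Task 2=9, EF_Task 6=8) = 9; EF_Task 8 = 9+12 = 21
ES_Task 9 = max(EF_Task 3=7, EF_Task 5=17, EF_Task 7=22, EF_Task 8=21) = 22; EF_Task 9 = 22+5 = 27
Expected project duration μ = 27 hours. Critical path: Task 1 → Task 4 → Task 7 → Task 9.

Variance along critical path = 0.111 + 0.444 + 4.000 + 4.000 = 8.556; σ = √8.556 = 2.925 hours.
Z = (26 − 27) / 2.925 = -0.342
P(T ≤ 26) = Φ(-0.342) ≈ 0.366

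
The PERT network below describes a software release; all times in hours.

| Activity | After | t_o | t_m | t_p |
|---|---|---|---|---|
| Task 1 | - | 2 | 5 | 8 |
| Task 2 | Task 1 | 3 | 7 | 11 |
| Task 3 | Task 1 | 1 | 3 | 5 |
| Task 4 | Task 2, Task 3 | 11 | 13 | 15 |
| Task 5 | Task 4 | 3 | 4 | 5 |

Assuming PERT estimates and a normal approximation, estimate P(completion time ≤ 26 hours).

0.050

te_Task 1 = (2 + 4·5 + 8)/6 = 30/6 = 5; σ²_Task 1 = ((8−2)/6)² = 1.000
te_Task 2 = (3 + 4·7 + 11)/6 = 42/6 = 7; σ²_Task 2 = ((11−3)/6)² = 1.778
te_Task 3 = (1 + 4·3 + 5)/6 = 18/6 = 3; σ²_Task 3 = ((5−1)/6)² = 0.444
te_Task 4 = (11 + 4·13 + 15)/6 = 78/6 = 13; σ²_Task 4 = ((15−11)/6)² = 0.444
te_Task 5 = (3 + 4·4 + 5)/6 = 24/6 = 4; σ²_Task 5 = ((5−3)/6)² = 0.111

Forward pass:
ES_Task 1 = 0; EF_Task 1 = 5
ES_Task 2 = 5; EF_Task 2 = 5+7 = 12
ES_Task 3 = 5; EF_Task 3 = 5+3 = 8
ES_Task 4 = max(EF_Task 2=12, EF_Task 3=8) = 12; EF_Task 4 = 12+13 = 25
ES_Task 5 = 25; EF_Task 5 = 25+4 = 29
Expected project duration μ = 29 hours. Critical path: Task 1 → Task 2 → Task 4 → Task 5.

Variance along critical path = 1.000 + 1.778 + 0.444 + 0.111 = 3.333; σ = √3.333 = 1.826 hours.
Z = (26 − 29) / 1.826 = -1.643
P(T ≤ 26) = Φ(-1.643) ≈ 0.050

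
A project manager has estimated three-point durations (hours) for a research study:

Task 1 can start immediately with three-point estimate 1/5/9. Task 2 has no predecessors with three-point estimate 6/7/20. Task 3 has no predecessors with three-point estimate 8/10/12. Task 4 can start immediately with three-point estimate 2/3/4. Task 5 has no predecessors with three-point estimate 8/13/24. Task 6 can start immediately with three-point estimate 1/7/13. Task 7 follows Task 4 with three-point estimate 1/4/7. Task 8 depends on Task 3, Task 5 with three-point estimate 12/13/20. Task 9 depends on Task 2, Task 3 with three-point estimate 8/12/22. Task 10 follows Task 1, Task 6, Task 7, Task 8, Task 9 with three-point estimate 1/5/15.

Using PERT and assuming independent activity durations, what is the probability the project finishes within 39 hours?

te_Task 1 = (1 + 4·5 + 9)/6 = 30/6 = 5; σ²_Task 1 = ((9−1)/6)² = 1.778
te_Task 2 = (6 + 4·7 + 20)/6 = 54/6 = 9; σ²_Task 2 = ((20−6)/6)² = 5.444
te_Task 3 = (8 + 4·10 + 12)/6 = 60/6 = 10; σ²_Task 3 = ((12−8)/6)² = 0.444
te_Task 4 = (2 + 4·3 + 4)/6 = 18/6 = 3; σ²_Task 4 = ((4−2)/6)² = 0.111
te_Task 5 = (8 + 4·13 + 24)/6 = 84/6 = 14; σ²_Task 5 = ((24−8)/6)² = 7.111
te_Task 6 = (1 + 4·7 + 13)/6 = 42/6 = 7; σ²_Task 6 = ((13−1)/6)² = 4.000
te_Task 7 = (1 + 4·4 + 7)/6 = 24/6 = 4; σ²_Task 7 = ((7−1)/6)² = 1.000
te_Task 8 = (12 + 4·13 + 20)/6 = 84/6 = 14; σ²_Task 8 = ((20−12)/6)² = 1.778
te_Task 9 = (8 + 4·12 + 22)/6 = 78/6 = 13; σ²_Task 9 = ((22−8)/6)² = 5.444
te_Task 10 = (1 + 4·5 + 15)/6 = 36/6 = 6; σ²_Task 10 = ((15−1)/6)² = 5.444

Forward pass:
ES_Task 1 = 0; EF_Task 1 = 5
ES_Task 2 = 0; EF_Task 2 = 9
ES_Task 3 = 0; EF_Task 3 = 10
ES_Task 4 = 0; EF_Task 4 = 3
ES_Task 5 = 0; EF_Task 5 = 14
ES_Task 6 = 0; EF_Task 6 = 7
ES_Task 7 = 3; EF_Task 7 = 3+4 = 7
ES_Task 8 = max(EF_Task 3=10, EF_Task 5=14) = 14; EF_Task 8 = 14+14 = 28
ES_Task 9 = max(EF_Task 2=9, EF_Task 3=10) = 10; EF_Task 9 = 10+13 = 23
ES_Task 10 = max(EF_Task 1=5, EF_Task 6=7, EF_Task 7=7, EF_Task 8=28, EF_Task 9=23) = 28; EF_Task 10 = 28+6 = 34
Expected project duration μ = 34 hours. Critical path: Task 5 → Task 8 → Task 10.

Variance along critical path = 7.111 + 1.778 + 5.444 = 14.333; σ = √14.333 = 3.786 hours.
Z = (39 − 34) / 3.786 = 1.321
P(T ≤ 39) = Φ(1.321) ≈ 0.907

0.907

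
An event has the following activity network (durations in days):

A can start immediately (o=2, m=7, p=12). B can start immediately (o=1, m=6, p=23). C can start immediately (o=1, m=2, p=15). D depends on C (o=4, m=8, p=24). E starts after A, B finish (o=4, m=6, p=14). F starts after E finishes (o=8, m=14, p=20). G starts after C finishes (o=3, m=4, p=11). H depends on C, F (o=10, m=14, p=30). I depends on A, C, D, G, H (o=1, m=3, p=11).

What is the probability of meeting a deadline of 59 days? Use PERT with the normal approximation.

te_A = (2 + 4·7 + 12)/6 = 42/6 = 7; σ²_A = ((12−2)/6)² = 2.778
te_B = (1 + 4·6 + 23)/6 = 48/6 = 8; σ²_B = ((23−1)/6)² = 13.444
te_C = (1 + 4·2 + 15)/6 = 24/6 = 4; σ²_C = ((15−1)/6)² = 5.444
te_D = (4 + 4·8 + 24)/6 = 60/6 = 10; σ²_D = ((24−4)/6)² = 11.111
te_E = (4 + 4·6 + 14)/6 = 42/6 = 7; σ²_E = ((14−4)/6)² = 2.778
te_F = (8 + 4·14 + 20)/6 = 84/6 = 14; σ²_F = ((20−8)/6)² = 4.000
te_G = (3 + 4·4 + 11)/6 = 30/6 = 5; σ²_G = ((11−3)/6)² = 1.778
te_H = (10 + 4·14 + 30)/6 = 96/6 = 16; σ²_H = ((30−10)/6)² = 11.111
te_I = (1 + 4·3 + 11)/6 = 24/6 = 4; σ²_I = ((11−1)/6)² = 2.778

Forward pass:
ES_A = 0; EF_A = 7
ES_B = 0; EF_B = 8
ES_C = 0; EF_C = 4
ES_D = 4; EF_D = 4+10 = 14
ES_E = max(EF_A=7, EF_B=8) = 8; EF_E = 8+7 = 15
ES_F = 15; EF_F = 15+14 = 29
ES_G = 4; EF_G = 4+5 = 9
ES_H = max(EF_C=4, EF_F=29) = 29; EF_H = 29+16 = 45
ES_I = max(EF_A=7, EF_C=4, EF_D=14, EF_G=9, EF_H=45) = 45; EF_I = 45+4 = 49
Expected project duration μ = 49 days. Critical path: B → E → F → H → I.

Variance along critical path = 13.444 + 2.778 + 4.000 + 11.111 + 2.778 = 34.111; σ = √34.111 = 5.840 days.
Z = (59 − 49) / 5.840 = 1.712
P(T ≤ 59) = Φ(1.712) ≈ 0.957

0.957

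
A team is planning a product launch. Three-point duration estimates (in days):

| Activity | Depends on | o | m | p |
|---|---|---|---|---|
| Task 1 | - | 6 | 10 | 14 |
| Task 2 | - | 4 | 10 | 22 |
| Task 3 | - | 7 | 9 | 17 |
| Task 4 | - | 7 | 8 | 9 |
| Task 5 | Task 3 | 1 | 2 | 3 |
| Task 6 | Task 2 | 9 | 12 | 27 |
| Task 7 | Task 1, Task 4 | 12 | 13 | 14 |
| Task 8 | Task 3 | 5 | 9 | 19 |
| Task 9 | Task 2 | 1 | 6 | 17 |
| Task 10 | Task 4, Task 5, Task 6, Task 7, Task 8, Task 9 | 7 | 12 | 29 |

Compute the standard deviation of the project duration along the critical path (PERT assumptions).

te_Task 1 = (6 + 4·10 + 14)/6 = 60/6 = 10; σ²_Task 1 = ((14−6)/6)² = 1.778
te_Task 2 = (4 + 4·10 + 22)/6 = 66/6 = 11; σ²_Task 2 = ((22−4)/6)² = 9.000
te_Task 3 = (7 + 4·9 + 17)/6 = 60/6 = 10; σ²_Task 3 = ((17−7)/6)² = 2.778
te_Task 4 = (7 + 4·8 + 9)/6 = 48/6 = 8; σ²_Task 4 = ((9−7)/6)² = 0.111
te_Task 5 = (1 + 4·2 + 3)/6 = 12/6 = 2; σ²_Task 5 = ((3−1)/6)² = 0.111
te_Task 6 = (9 + 4·12 + 27)/6 = 84/6 = 14; σ²_Task 6 = ((27−9)/6)² = 9.000
te_Task 7 = (12 + 4·13 + 14)/6 = 78/6 = 13; σ²_Task 7 = ((14−12)/6)² = 0.111
te_Task 8 = (5 + 4·9 + 19)/6 = 60/6 = 10; σ²_Task 8 = ((19−5)/6)² = 5.444
te_Task 9 = (1 + 4·6 + 17)/6 = 42/6 = 7; σ²_Task 9 = ((17−1)/6)² = 7.111
te_Task 10 = (7 + 4·12 + 29)/6 = 84/6 = 14; σ²_Task 10 = ((29−7)/6)² = 13.444

Forward pass:
ES_Task 1 = 0; EF_Task 1 = 10
ES_Task 2 = 0; EF_Task 2 = 11
ES_Task 3 = 0; EF_Task 3 = 10
ES_Task 4 = 0; EF_Task 4 = 8
ES_Task 5 = 10; EF_Task 5 = 10+2 = 12
ES_Task 6 = 11; EF_Task 6 = 11+14 = 25
ES_Task 7 = max(EF_Task 1=10, EF_Task 4=8) = 10; EF_Task 7 = 10+13 = 23
ES_Task 8 = 10; EF_Task 8 = 10+10 = 20
ES_Task 9 = 11; EF_Task 9 = 11+7 = 18
ES_Task 10 = max(EF_Task 4=8, EF_Task 5=12, EF_Task 6=25, EF_Task 7=23, EF_Task 8=20, EF_Task 9=18) = 25; EF_Task 10 = 25+14 = 39
Expected project duration μ = 39 days. Critical path: Task 2 → Task 6 → Task 10.

Variance along critical path = 9.000 + 9.000 + 13.444 = 31.444
σ = √31.444 = 5.608 days

5.61 days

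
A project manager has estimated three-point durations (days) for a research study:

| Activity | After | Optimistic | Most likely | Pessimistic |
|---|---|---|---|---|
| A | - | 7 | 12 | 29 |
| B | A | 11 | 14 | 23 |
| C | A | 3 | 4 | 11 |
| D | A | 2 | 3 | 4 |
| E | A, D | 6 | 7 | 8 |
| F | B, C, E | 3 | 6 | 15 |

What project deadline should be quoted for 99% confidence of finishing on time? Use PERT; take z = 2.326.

te_A = (7 + 4·12 + 29)/6 = 84/6 = 14; σ²_A = ((29−7)/6)² = 13.444
te_B = (11 + 4·14 + 23)/6 = 90/6 = 15; σ²_B = ((23−11)/6)² = 4.000
te_C = (3 + 4·4 + 11)/6 = 30/6 = 5; σ²_C = ((11−3)/6)² = 1.778
te_D = (2 + 4·3 + 4)/6 = 18/6 = 3; σ²_D = ((4−2)/6)² = 0.111
te_E = (6 + 4·7 + 8)/6 = 42/6 = 7; σ²_E = ((8−6)/6)² = 0.111
te_F = (3 + 4·6 + 15)/6 = 42/6 = 7; σ²_F = ((15−3)/6)² = 4.000

Forward pass:
ES_A = 0; EF_A = 14
ES_B = 14; EF_B = 14+15 = 29
ES_C = 14; EF_C = 14+5 = 19
ES_D = 14; EF_D = 14+3 = 17
ES_E = max(EF_A=14, EF_D=17) = 17; EF_E = 17+7 = 24
ES_F = max(EF_B=29, EF_C=19, EF_E=24) = 29; EF_F = 29+7 = 36
Expected project duration μ = 36 days. Critical path: A → B → F.

Variance along critical path = 13.444 + 4.000 + 4.000 = 21.444; σ = 4.631 days.
D = μ + z·σ = 36 + 2.326·4.631 = 46.8 days

46.8 days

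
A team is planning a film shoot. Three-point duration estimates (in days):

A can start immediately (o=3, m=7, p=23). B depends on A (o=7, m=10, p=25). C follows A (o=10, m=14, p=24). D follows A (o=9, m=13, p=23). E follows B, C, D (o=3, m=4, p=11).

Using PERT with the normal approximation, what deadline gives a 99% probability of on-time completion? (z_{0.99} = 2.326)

te_A = (3 + 4·7 + 23)/6 = 54/6 = 9; σ²_A = ((23−3)/6)² = 11.111
te_B = (7 + 4·10 + 25)/6 = 72/6 = 12; σ²_B = ((25−7)/6)² = 9.000
te_C = (10 + 4·14 + 24)/6 = 90/6 = 15; σ²_C = ((24−10)/6)² = 5.444
te_D = (9 + 4·13 + 23)/6 = 84/6 = 14; σ²_D = ((23−9)/6)² = 5.444
te_E = (3 + 4·4 + 11)/6 = 30/6 = 5; σ²_E = ((11−3)/6)² = 1.778

Forward pass:
ES_A = 0; EF_A = 9
ES_B = 9; EF_B = 9+12 = 21
ES_C = 9; EF_C = 9+15 = 24
ES_D = 9; EF_D = 9+14 = 23
ES_E = max(EF_B=21, EF_C=24, EF_D=23) = 24; EF_E = 24+5 = 29
Expected project duration μ = 29 days. Critical path: A → C → E.

Variance along critical path = 11.111 + 5.444 + 1.778 = 18.333; σ = 4.282 days.
D = μ + z·σ = 29 + 2.326·4.282 = 39.0 days

39.0 days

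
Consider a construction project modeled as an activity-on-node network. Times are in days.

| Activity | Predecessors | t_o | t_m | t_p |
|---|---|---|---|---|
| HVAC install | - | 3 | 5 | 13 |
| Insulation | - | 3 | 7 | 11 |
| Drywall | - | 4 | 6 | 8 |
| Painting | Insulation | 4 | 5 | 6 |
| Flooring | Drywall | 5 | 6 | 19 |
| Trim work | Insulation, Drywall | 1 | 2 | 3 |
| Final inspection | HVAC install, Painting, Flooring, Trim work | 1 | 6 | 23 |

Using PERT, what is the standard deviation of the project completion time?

te_HVAC install = (3 + 4·5 + 13)/6 = 36/6 = 6; σ²_HVAC install = ((13−3)/6)² = 2.778
te_Insulation = (3 + 4·7 + 11)/6 = 42/6 = 7; σ²_Insulation = ((11−3)/6)² = 1.778
te_Drywall = (4 + 4·6 + 8)/6 = 36/6 = 6; σ²_Drywall = ((8−4)/6)² = 0.444
te_Painting = (4 + 4·5 + 6)/6 = 30/6 = 5; σ²_Painting = ((6−4)/6)² = 0.111
te_Flooring = (5 + 4·6 + 19)/6 = 48/6 = 8; σ²_Flooring = ((19−5)/6)² = 5.444
te_Trim work = (1 + 4·2 + 3)/6 = 12/6 = 2; σ²_Trim work = ((3−1)/6)² = 0.111
te_Final inspection = (1 + 4·6 + 23)/6 = 48/6 = 8; σ²_Final inspection = ((23−1)/6)² = 13.444

Forward pass:
ES_HVAC install = 0; EF_HVAC install = 6
ES_Insulation = 0; EF_Insulation = 7
ES_Drywall = 0; EF_Drywall = 6
ES_Painting = 7; EF_Painting = 7+5 = 12
ES_Flooring = 6; EF_Flooring = 6+8 = 14
ES_Trim work = max(EF_Insulation=7, EF_Drywall=6) = 7; EF_Trim work = 7+2 = 9
ES_Final inspection = max(EF_HVAC install=6, EF_Painting=12, EF_Flooring=14, EF_Trim work=9) = 14; EF_Final inspection = 14+8 = 22
Expected project duration μ = 22 days. Critical path: Drywall → Flooring → Final inspection.

Variance along critical path = 0.444 + 5.444 + 13.444 = 19.333
σ = √19.333 = 4.397 days

4.40 days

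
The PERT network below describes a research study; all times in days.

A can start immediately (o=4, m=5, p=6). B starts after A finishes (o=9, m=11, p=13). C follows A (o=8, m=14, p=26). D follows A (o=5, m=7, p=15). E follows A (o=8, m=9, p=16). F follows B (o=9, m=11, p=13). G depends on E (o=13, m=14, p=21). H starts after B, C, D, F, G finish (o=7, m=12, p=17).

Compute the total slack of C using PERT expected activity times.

te_A = (4 + 4·5 + 6)/6 = 30/6 = 5
te_B = (9 + 4·11 + 13)/6 = 66/6 = 11
te_C = (8 + 4·14 + 26)/6 = 90/6 = 15
te_D = (5 + 4·7 + 15)/6 = 48/6 = 8
te_E = (8 + 4·9 + 16)/6 = 60/6 = 10
te_F = (9 + 4·11 + 13)/6 = 66/6 = 11
te_G = (13 + 4·14 + 21)/6 = 90/6 = 15
te_H = (7 + 4·12 + 17)/6 = 72/6 = 12

Forward pass:
ES_A = 0; EF_A = 5
ES_B = 5; EF_B = 5+11 = 16
ES_C = 5; EF_C = 5+15 = 20
ES_D = 5; EF_D = 5+8 = 13
ES_E = 5; EF_E = 5+10 = 15
ES_F = 16; EF_F = 16+11 = 27
ES_G = 15; EF_G = 15+15 = 30
ES_H = max(EF_B=16, EF_C=20, EF_D=13, EF_F=27, EF_G=30) = 30; EF_H = 30+12 = 42
Expected project duration μ = 42 days. Critical path: A → E → G → H.

Backward pass:
LF_H = 42; LS_H = 42−12 = 30
LF_G = LS_H = 30; LS_G = 30−15 = 15
LF_F = LS_H = 30; LS_F = 30−11 = 19
LF_E = LS_G = 15; LS_E = 15−10 = 5
LF_D = LS_H = 30; LS_D = 30−8 = 22
LF_C = LS_H = 30; LS_C = 30−15 = 15
LF_B = min(LS_F=19, LS_H=30) = 19; LS_B = 19−11 = 8
LF_A = min(LS_B=8, LS_C=15, LS_D=22, LS_E=5) = 5; LS_A = 5−5 = 0
Slack_C = LS_C − ES_C = 15 − 5 = 10

10 days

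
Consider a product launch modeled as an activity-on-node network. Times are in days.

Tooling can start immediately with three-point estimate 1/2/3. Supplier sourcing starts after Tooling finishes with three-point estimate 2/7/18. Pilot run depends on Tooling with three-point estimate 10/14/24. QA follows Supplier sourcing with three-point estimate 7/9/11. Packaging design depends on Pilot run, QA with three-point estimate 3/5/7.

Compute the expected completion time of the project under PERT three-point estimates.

24 days

te_Tooling = (1 + 4·2 + 3)/6 = 12/6 = 2
te_Supplier sourcing = (2 + 4·7 + 18)/6 = 48/6 = 8
te_Pilot run = (10 + 4·14 + 24)/6 = 90/6 = 15
te_QA = (7 + 4·9 + 11)/6 = 54/6 = 9
te_Packaging design = (3 + 4·5 + 7)/6 = 30/6 = 5

Forward pass:
ES_Tooling = 0; EF_Tooling = 2
ES_Supplier sourcing = 2; EF_Supplier sourcing = 2+8 = 10
ES_Pilot run = 2; EF_Pilot run = 2+15 = 17
ES_QA = 10; EF_QA = 10+9 = 19
ES_Packaging design = max(EF_Pilot run=17, EF_QA=19) = 19; EF_Packaging design = 19+5 = 24
Expected project duration μ = 24 days. Critical path: Tooling → Supplier sourcing → QA → Packaging design.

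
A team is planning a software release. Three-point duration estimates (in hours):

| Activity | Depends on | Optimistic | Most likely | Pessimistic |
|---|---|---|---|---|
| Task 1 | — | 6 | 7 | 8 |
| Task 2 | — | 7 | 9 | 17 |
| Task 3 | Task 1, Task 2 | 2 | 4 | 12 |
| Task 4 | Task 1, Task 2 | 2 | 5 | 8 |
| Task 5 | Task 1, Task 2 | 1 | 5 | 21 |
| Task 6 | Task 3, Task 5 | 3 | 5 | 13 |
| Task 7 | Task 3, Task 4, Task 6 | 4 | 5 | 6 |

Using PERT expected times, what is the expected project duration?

28 hours

te_Task 1 = (6 + 4·7 + 8)/6 = 42/6 = 7
te_Task 2 = (7 + 4·9 + 17)/6 = 60/6 = 10
te_Task 3 = (2 + 4·4 + 12)/6 = 30/6 = 5
te_Task 4 = (2 + 4·5 + 8)/6 = 30/6 = 5
te_Task 5 = (1 + 4·5 + 21)/6 = 42/6 = 7
te_Task 6 = (3 + 4·5 + 13)/6 = 36/6 = 6
te_Task 7 = (4 + 4·5 + 6)/6 = 30/6 = 5

Forward pass:
ES_Task 1 = 0; EF_Task 1 = 7
ES_Task 2 = 0; EF_Task 2 = 10
ES_Task 3 = max(EF_Task 1=7, EF_Task 2=10) = 10; EF_Task 3 = 10+5 = 15
ES_Task 4 = max(EF_Task 1=7, EF_Task 2=10) = 10; EF_Task 4 = 10+5 = 15
ES_Task 5 = max(EF_Task 1=7, EF_Task 2=10) = 10; EF_Task 5 = 10+7 = 17
ES_Task 6 = max(EF_Task 3=15, EF_Task 5=17) = 17; EF_Task 6 = 17+6 = 23
ES_Task 7 = max(EF_Task 3=15, EF_Task 4=15, EF_Task 6=23) = 23; EF_Task 7 = 23+5 = 28
Expected project duration μ = 28 hours. Critical path: Task 2 → Task 5 → Task 6 → Task 7.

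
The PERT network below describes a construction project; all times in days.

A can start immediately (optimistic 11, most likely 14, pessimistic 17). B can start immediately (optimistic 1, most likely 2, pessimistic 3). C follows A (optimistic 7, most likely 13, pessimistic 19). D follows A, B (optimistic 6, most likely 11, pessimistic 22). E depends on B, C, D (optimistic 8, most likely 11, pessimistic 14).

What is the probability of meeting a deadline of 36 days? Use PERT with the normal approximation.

0.207

te_A = (11 + 4·14 + 17)/6 = 84/6 = 14; σ²_A = ((17−11)/6)² = 1.000
te_B = (1 + 4·2 + 3)/6 = 12/6 = 2; σ²_B = ((3−1)/6)² = 0.111
te_C = (7 + 4·13 + 19)/6 = 78/6 = 13; σ²_C = ((19−7)/6)² = 4.000
te_D = (6 + 4·11 + 22)/6 = 72/6 = 12; σ²_D = ((22−6)/6)² = 7.111
te_E = (8 + 4·11 + 14)/6 = 66/6 = 11; σ²_E = ((14−8)/6)² = 1.000

Forward pass:
ES_A = 0; EF_A = 14
ES_B = 0; EF_B = 2
ES_C = 14; EF_C = 14+13 = 27
ES_D = max(EF_A=14, EF_B=2) = 14; EF_D = 14+12 = 26
ES_E = max(EF_B=2, EF_C=27, EF_D=26) = 27; EF_E = 27+11 = 38
Expected project duration μ = 38 days. Critical path: A → C → E.

Variance along critical path = 1.000 + 4.000 + 1.000 = 6.000; σ = √6.000 = 2.449 days.
Z = (36 − 38) / 2.449 = -0.816
P(T ≤ 36) = Φ(-0.816) ≈ 0.207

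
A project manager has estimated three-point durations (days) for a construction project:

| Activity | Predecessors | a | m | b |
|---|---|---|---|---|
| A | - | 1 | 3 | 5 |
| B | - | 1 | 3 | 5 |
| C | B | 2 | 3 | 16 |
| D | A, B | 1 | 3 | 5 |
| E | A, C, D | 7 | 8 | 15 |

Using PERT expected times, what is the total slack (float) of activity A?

te_A = (1 + 4·3 + 5)/6 = 18/6 = 3
te_B = (1 + 4·3 + 5)/6 = 18/6 = 3
te_C = (2 + 4·3 + 16)/6 = 30/6 = 5
te_D = (1 + 4·3 + 5)/6 = 18/6 = 3
te_E = (7 + 4·8 + 15)/6 = 54/6 = 9

Forward pass:
ES_A = 0; EF_A = 3
ES_B = 0; EF_B = 3
ES_C = 3; EF_C = 3+5 = 8
ES_D = max(EF_A=3, EF_B=3) = 3; EF_D = 3+3 = 6
ES_E = max(EF_A=3, EF_C=8, EF_D=6) = 8; EF_E = 8+9 = 17
Expected project duration μ = 17 days. Critical path: B → C → E.

Backward pass:
LF_E = 17; LS_E = 17−9 = 8
LF_D = LS_E = 8; LS_D = 8−3 = 5
LF_C = LS_E = 8; LS_C = 8−5 = 3
LF_B = min(LS_C=3, LS_D=5) = 3; LS_B = 3−3 = 0
LF_A = min(LS_D=5, LS_E=8) = 5; LS_A = 5−3 = 2
Slack_A = LS_A − ES_A = 2 − 0 = 2

2 days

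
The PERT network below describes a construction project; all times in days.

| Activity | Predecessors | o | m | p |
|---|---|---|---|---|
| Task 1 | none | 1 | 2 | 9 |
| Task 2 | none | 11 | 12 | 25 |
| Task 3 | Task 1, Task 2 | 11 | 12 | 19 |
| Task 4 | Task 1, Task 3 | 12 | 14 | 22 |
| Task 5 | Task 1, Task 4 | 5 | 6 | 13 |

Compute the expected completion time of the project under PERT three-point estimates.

49 days

te_Task 1 = (1 + 4·2 + 9)/6 = 18/6 = 3
te_Task 2 = (11 + 4·12 + 25)/6 = 84/6 = 14
te_Task 3 = (11 + 4·12 + 19)/6 = 78/6 = 13
te_Task 4 = (12 + 4·14 + 22)/6 = 90/6 = 15
te_Task 5 = (5 + 4·6 + 13)/6 = 42/6 = 7

Forward pass:
ES_Task 1 = 0; EF_Task 1 = 3
ES_Task 2 = 0; EF_Task 2 = 14
ES_Task 3 = max(EF_Task 1=3, EF_Task 2=14) = 14; EF_Task 3 = 14+13 = 27
ES_Task 4 = max(EF_Task 1=3, EF_Task 3=27) = 27; EF_Task 4 = 27+15 = 42
ES_Task 5 = max(EF_Task 1=3, EF_Task 4=42) = 42; EF_Task 5 = 42+7 = 49
Expected project duration μ = 49 days. Critical path: Task 2 → Task 3 → Task 4 → Task 5.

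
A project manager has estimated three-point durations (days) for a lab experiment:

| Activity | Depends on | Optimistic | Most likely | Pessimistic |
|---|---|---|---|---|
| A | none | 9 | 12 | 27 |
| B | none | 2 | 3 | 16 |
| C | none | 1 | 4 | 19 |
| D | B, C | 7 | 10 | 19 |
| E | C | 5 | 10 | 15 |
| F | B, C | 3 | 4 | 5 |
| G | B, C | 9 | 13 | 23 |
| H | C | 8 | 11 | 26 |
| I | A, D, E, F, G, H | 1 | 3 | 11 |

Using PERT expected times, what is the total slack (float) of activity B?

te_A = (9 + 4·12 + 27)/6 = 84/6 = 14
te_B = (2 + 4·3 + 16)/6 = 30/6 = 5
te_C = (1 + 4·4 + 19)/6 = 36/6 = 6
te_D = (7 + 4·10 + 19)/6 = 66/6 = 11
te_E = (5 + 4·10 + 15)/6 = 60/6 = 10
te_F = (3 + 4·4 + 5)/6 = 24/6 = 4
te_G = (9 + 4·13 + 23)/6 = 84/6 = 14
te_H = (8 + 4·11 + 26)/6 = 78/6 = 13
te_I = (1 + 4·3 + 11)/6 = 24/6 = 4

Forward pass:
ES_A = 0; EF_A = 14
ES_B = 0; EF_B = 5
ES_C = 0; EF_C = 6
ES_D = max(EF_B=5, EF_C=6) = 6; EF_D = 6+11 = 17
ES_E = 6; EF_E = 6+10 = 16
ES_F = max(EF_B=5, EF_C=6) = 6; EF_F = 6+4 = 10
ES_G = max(EF_B=5, EF_C=6) = 6; EF_G = 6+14 = 20
ES_H = 6; EF_H = 6+13 = 19
ES_I = max(EF_A=14, EF_D=17, EF_E=16, EF_F=10, EF_G=20, EF_H=19) = 20; EF_I = 20+4 = 24
Expected project duration μ = 24 days. Critical path: C → G → I.

Backward pass:
LF_I = 24; LS_I = 24−4 = 20
LF_H = LS_I = 20; LS_H = 20−13 = 7
LF_G = LS_I = 20; LS_G = 20−14 = 6
LF_F = LS_I = 20; LS_F = 20−4 = 16
LF_E = LS_I = 20; LS_E = 20−10 = 10
LF_D = LS_I = 20; LS_D = 20−11 = 9
LF_C = min(LS_D=9, LS_E=10, LS_F=16, LS_G=6, LS_H=7) = 6; LS_C = 6−6 = 0
LF_B = min(LS_D=9, LS_F=16, LS_G=6) = 6; LS_B = 6−5 = 1
LF_A = LS_I = 20; LS_A = 20−14 = 6
Slack_B = LS_B − ES_B = 1 − 0 = 1

1 days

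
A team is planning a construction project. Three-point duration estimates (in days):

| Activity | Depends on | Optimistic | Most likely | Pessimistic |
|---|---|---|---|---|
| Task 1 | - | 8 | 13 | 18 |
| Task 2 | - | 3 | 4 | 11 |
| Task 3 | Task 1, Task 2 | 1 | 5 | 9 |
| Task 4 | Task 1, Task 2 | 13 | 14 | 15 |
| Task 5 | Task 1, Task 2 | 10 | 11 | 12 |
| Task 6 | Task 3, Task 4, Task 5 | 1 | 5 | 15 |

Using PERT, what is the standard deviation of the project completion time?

2.89 days

te_Task 1 = (8 + 4·13 + 18)/6 = 78/6 = 13; σ²_Task 1 = ((18−8)/6)² = 2.778
te_Task 2 = (3 + 4·4 + 11)/6 = 30/6 = 5; σ²_Task 2 = ((11−3)/6)² = 1.778
te_Task 3 = (1 + 4·5 + 9)/6 = 30/6 = 5; σ²_Task 3 = ((9−1)/6)² = 1.778
te_Task 4 = (13 + 4·14 + 15)/6 = 84/6 = 14; σ²_Task 4 = ((15−13)/6)² = 0.111
te_Task 5 = (10 + 4·11 + 12)/6 = 66/6 = 11; σ²_Task 5 = ((12−10)/6)² = 0.111
te_Task 6 = (1 + 4·5 + 15)/6 = 36/6 = 6; σ²_Task 6 = ((15−1)/6)² = 5.444

Forward pass:
ES_Task 1 = 0; EF_Task 1 = 13
ES_Task 2 = 0; EF_Task 2 = 5
ES_Task 3 = max(EF_Task 1=13, EF_Task 2=5) = 13; EF_Task 3 = 13+5 = 18
ES_Task 4 = max(EF_Task 1=13, EF_Task 2=5) = 13; EF_Task 4 = 13+14 = 27
ES_Task 5 = max(EF_Task 1=13, EF_Task 2=5) = 13; EF_Task 5 = 13+11 = 24
ES_Task 6 = max(EF_Task 3=18, EF_Task 4=27, EF_Task 5=24) = 27; EF_Task 6 = 27+6 = 33
Expected project duration μ = 33 days. Critical path: Task 1 → Task 4 → Task 6.

Variance along critical path = 2.778 + 0.111 + 5.444 = 8.333
σ = √8.333 = 2.887 days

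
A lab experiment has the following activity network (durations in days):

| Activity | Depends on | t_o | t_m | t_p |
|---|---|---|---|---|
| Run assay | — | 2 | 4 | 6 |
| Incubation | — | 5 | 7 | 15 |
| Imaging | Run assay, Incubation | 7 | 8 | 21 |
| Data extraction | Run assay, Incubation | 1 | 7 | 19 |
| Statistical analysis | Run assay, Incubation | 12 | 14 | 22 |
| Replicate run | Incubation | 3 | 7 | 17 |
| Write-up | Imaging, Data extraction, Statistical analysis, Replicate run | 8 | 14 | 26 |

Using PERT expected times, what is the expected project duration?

te_Run assay = (2 + 4·4 + 6)/6 = 24/6 = 4
te_Incubation = (5 + 4·7 + 15)/6 = 48/6 = 8
te_Imaging = (7 + 4·8 + 21)/6 = 60/6 = 10
te_Data extraction = (1 + 4·7 + 19)/6 = 48/6 = 8
te_Statistical analysis = (12 + 4·14 + 22)/6 = 90/6 = 15
te_Replicate run = (3 + 4·7 + 17)/6 = 48/6 = 8
te_Write-up = (8 + 4·14 + 26)/6 = 90/6 = 15

Forward pass:
ES_Run assay = 0; EF_Run assay = 4
ES_Incubation = 0; EF_Incubation = 8
ES_Imaging = max(EF_Run assay=4, EF_Incubation=8) = 8; EF_Imaging = 8+10 = 18
ES_Data extraction = max(EF_Run assay=4, EF_Incubation=8) = 8; EF_Data extraction = 8+8 = 16
ES_Statistical analysis = max(EF_Run assay=4, EF_Incubation=8) = 8; EF_Statistical analysis = 8+15 = 23
ES_Replicate run = 8; EF_Replicate run = 8+8 = 16
ES_Write-up = max(EF_Imaging=18, EF_Data extraction=16, EF_Statistical analysis=23, EF_Replicate run=16) = 23; EF_Write-up = 23+15 = 38
Expected project duration μ = 38 days. Critical path: Incubation → Statistical analysis → Write-up.

38 days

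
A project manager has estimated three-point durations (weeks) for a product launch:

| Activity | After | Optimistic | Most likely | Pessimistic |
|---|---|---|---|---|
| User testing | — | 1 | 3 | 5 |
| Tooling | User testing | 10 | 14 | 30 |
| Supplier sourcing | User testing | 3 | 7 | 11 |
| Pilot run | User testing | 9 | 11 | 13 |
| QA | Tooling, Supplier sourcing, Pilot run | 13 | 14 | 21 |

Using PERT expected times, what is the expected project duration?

te_User testing = (1 + 4·3 + 5)/6 = 18/6 = 3
te_Tooling = (10 + 4·14 + 30)/6 = 96/6 = 16
te_Supplier sourcing = (3 + 4·7 + 11)/6 = 42/6 = 7
te_Pilot run = (9 + 4·11 + 13)/6 = 66/6 = 11
te_QA = (13 + 4·14 + 21)/6 = 90/6 = 15

Forward pass:
ES_User testing = 0; EF_User testing = 3
ES_Tooling = 3; EF_Tooling = 3+16 = 19
ES_Supplier sourcing = 3; EF_Supplier sourcing = 3+7 = 10
ES_Pilot run = 3; EF_Pilot run = 3+11 = 14
ES_QA = max(EF_Tooling=19, EF_Supplier sourcing=10, EF_Pilot run=14) = 19; EF_QA = 19+15 = 34
Expected project duration μ = 34 weeks. Critical path: User testing → Tooling → QA.

34 weeks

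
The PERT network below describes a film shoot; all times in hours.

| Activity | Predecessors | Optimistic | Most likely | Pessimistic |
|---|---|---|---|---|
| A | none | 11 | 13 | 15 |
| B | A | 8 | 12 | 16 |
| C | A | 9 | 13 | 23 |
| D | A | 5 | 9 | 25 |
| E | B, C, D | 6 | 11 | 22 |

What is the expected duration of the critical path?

39 hours

te_A = (11 + 4·13 + 15)/6 = 78/6 = 13
te_B = (8 + 4·12 + 16)/6 = 72/6 = 12
te_C = (9 + 4·13 + 23)/6 = 84/6 = 14
te_D = (5 + 4·9 + 25)/6 = 66/6 = 11
te_E = (6 + 4·11 + 22)/6 = 72/6 = 12

Forward pass:
ES_A = 0; EF_A = 13
ES_B = 13; EF_B = 13+12 = 25
ES_C = 13; EF_C = 13+14 = 27
ES_D = 13; EF_D = 13+11 = 24
ES_E = max(EF_B=25, EF_C=27, EF_D=24) = 27; EF_E = 27+12 = 39
Expected project duration μ = 39 hours. Critical path: A → C → E.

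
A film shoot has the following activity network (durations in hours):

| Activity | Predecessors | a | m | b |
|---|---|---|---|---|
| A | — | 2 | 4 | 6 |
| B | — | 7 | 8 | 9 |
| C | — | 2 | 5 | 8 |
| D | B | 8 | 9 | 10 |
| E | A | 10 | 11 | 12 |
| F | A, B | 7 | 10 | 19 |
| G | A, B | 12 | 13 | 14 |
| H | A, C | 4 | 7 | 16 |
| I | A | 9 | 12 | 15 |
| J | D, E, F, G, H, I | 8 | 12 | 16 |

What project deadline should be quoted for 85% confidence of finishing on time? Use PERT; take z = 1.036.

34.5 hours

te_A = (2 + 4·4 + 6)/6 = 24/6 = 4; σ²_A = ((6−2)/6)² = 0.444
te_B = (7 + 4·8 + 9)/6 = 48/6 = 8; σ²_B = ((9−7)/6)² = 0.111
te_C = (2 + 4·5 + 8)/6 = 30/6 = 5; σ²_C = ((8−2)/6)² = 1.000
te_D = (8 + 4·9 + 10)/6 = 54/6 = 9; σ²_D = ((10−8)/6)² = 0.111
te_E = (10 + 4·11 + 12)/6 = 66/6 = 11; σ²_E = ((12−10)/6)² = 0.111
te_F = (7 + 4·10 + 19)/6 = 66/6 = 11; σ²_F = ((19−7)/6)² = 4.000
te_G = (12 + 4·13 + 14)/6 = 78/6 = 13; σ²_G = ((14−12)/6)² = 0.111
te_H = (4 + 4·7 + 16)/6 = 48/6 = 8; σ²_H = ((16−4)/6)² = 4.000
te_I = (9 + 4·12 + 15)/6 = 72/6 = 12; σ²_I = ((15−9)/6)² = 1.000
te_J = (8 + 4·12 + 16)/6 = 72/6 = 12; σ²_J = ((16−8)/6)² = 1.778

Forward pass:
ES_A = 0; EF_A = 4
ES_B = 0; EF_B = 8
ES_C = 0; EF_C = 5
ES_D = 8; EF_D = 8+9 = 17
ES_E = 4; EF_E = 4+11 = 15
ES_F = max(EF_A=4, EF_B=8) = 8; EF_F = 8+11 = 19
ES_G = max(EF_A=4, EF_B=8) = 8; EF_G = 8+13 = 21
ES_H = max(EF_A=4, EF_C=5) = 5; EF_H = 5+8 = 13
ES_I = 4; EF_I = 4+12 = 16
ES_J = max(EF_D=17, EF_E=15, EF_F=19, EF_G=21, EF_H=13, EF_I=16) = 21; EF_J = 21+12 = 33
Expected project duration μ = 33 hours. Critical path: B → G → J.

Variance along critical path = 0.111 + 0.111 + 1.778 = 2.000; σ = 1.414 hours.
D = μ + z·σ = 33 + 1.036·1.414 = 34.5 hours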